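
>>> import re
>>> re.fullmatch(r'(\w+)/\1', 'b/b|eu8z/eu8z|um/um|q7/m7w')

None

`\1` is not a pattern — it's the concrete string captured by group 1, re-applied verbatim.
`re.fullmatch` is like wrapping the pattern in `^…$` (in single-line mode).
Here there's no way to consume every character, so the call returns None.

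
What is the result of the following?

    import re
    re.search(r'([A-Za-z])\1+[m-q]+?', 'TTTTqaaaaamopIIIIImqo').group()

After group 1 captures some text, `\1` only succeeds where that same text appears again.
`search` walks the string left to right and returns the first match it finds.
The match spans [0:5] → 'TTTTq'.
Captured: group 1 = 'T'.

'TTTTq'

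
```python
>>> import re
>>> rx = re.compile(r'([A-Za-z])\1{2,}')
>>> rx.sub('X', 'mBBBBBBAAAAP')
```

'mXXP'

A backreference is literal: `\1` must see the identical characters the first group matched.
Matches: at [1:7] → 'BBBBBB'; at [7:11] → 'AAAA'.
Every occurrence is swapped for 'X'.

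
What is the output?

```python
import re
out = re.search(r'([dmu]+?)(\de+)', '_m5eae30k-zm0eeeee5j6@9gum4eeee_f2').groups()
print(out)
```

The pattern matches one or more of one of [dmu] (lazy) (captured); then a digit, then one or more of the literal 'e' (captured).
`re.search` scans for the first position where the pattern succeeds.
The match spans [1:4] → 'm5e'.
Captured: group 1 = 'm', group 2 = '5e'.

('m', '5e')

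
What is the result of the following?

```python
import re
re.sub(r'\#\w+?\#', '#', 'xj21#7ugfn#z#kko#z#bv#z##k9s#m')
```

Matches: at [4:11] → '#7ugfn#'; at [12:17] → '#kko#'; at [18:22] → '#bv#'; at [24:29] → '#k9s#'.
Every occurrence is swapped for '#'.

'xj21#z#z#z##m'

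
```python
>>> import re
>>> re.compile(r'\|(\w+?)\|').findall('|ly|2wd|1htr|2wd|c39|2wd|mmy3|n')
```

['ly', '1htr', 'c39', 'mmy3']

Matches: at [0:4] match '|ly|', group 1 = 'ly'; at [7:13] match '|1htr|', group 1 = '1htr'; at [16:21] match '|c39|', group 1 = 'c39'; at [24:30] match '|mmy3|', group 1 = 'mmy3'.
With a single group, `findall` returns only what that group captured — 4 items.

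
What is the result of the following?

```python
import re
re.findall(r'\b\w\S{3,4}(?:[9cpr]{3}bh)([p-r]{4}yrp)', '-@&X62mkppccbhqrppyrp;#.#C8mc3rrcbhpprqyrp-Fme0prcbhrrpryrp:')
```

Pattern: a word boundary (`\b`, zero-width); then a word character, then 3 to 4 of a non-whitespace character; then exactly 3 of one of [9cpr], then the literal 'bh' (non-capturing group); then exactly 4 of a character in [p-r], then the literal 'yrp' (captured).
Because there's exactly one group, `findall` drops the full match and keeps group 1 from each hit.

['pprqyrp', 'rrpryrp']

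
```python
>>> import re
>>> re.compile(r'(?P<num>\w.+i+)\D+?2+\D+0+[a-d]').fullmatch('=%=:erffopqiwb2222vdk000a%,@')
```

None

The pattern matches a word character, then one or more of any character, then one or more of a literal 'i' (captured as 'num'); then one or more of a non-digit (lazy), then one or more of a literal '2'; then one or more of a non-digit, then one or more of a literal '0', then a character in [a-d].
For `fullmatch`, every character of the input must be accounted for by the pattern.
Here the string isn't matched end-to-end, so the call returns None.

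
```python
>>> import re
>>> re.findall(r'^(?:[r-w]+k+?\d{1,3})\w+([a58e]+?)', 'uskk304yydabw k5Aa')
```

One capturing group, so `findall` returns just the captured substring from the one match — 1 in all.

['a']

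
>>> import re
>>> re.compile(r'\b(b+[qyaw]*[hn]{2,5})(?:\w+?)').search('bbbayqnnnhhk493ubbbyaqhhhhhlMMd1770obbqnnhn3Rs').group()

'bbbayqnnnhhk'

Pattern: a word boundary (`\b`, zero-width); then one or more of a literal 'b', then zero or more of one of [qyaw], then 2 to 5 of one of [hn] (captured); then one or more of a word character (lazy) (non-capturing group).
With the lazy modifier that quantifier settles for the fewest repetitions that let the rest of the pattern succeed (the atoms after it are unaffected and can still be greedy).
`re.search` tries every starting position until one works.
The match spans [0:12] → 'bbbayqnnnhhk'.
Captured: group 1 = 'bbbayqnnnhh'.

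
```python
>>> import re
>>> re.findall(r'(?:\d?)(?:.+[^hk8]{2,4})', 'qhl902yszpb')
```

This matches optionally a digit (non-capturing group); then one or more of any character, then 2 to 4 of any character except [hk8] (non-capturing group).
`findall` yields the raw match text (1 of them) because the pattern has no groups.

['qhl902yszpb']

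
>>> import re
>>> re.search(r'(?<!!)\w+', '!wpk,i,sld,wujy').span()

A negative assertion filters positions out without eating any characters.
`search` walks the string left to right and returns the first match it finds.
The match spans [2:4] → 'pk'.

(2, 4)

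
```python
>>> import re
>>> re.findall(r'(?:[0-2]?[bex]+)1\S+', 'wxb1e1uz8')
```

['xb1e1uz8']

No capturing groups, so `findall` returns the 1 full match string.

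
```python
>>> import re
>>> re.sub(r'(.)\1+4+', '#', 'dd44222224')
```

'##'

`\1` is not a pattern — it's the concrete string captured by group 1, re-applied verbatim.
Matches: at [0:4] → 'dd44'; at [4:10] → '222224'.
`sub` substitutes '#' at each match site.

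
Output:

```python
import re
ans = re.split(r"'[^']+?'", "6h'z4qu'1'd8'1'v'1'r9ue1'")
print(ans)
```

['6h', '1', '1', '1', '']

`split` removes every match and returns the 5 fragments in between.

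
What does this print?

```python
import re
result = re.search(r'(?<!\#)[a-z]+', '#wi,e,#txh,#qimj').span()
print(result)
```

(2, 3)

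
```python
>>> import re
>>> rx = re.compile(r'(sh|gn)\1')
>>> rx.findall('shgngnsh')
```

['gn']

The backreference `\1` re-matches whatever the first group consumed, character for character.
Matches: at [2:6] match 'gngn', group 1 = 'gn'.
One capturing group, so `findall` returns just the captured substring from the one match — 1 in all.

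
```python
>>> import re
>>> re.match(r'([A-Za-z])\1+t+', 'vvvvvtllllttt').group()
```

'vvvvvt'

After group 1 captures some text, `\1` only succeeds where that same text appears again.
`match` is anchored at position 0; if the pattern doesn't fit there, it returns None.
The match spans [0:6] → 'vvvvvt'.
Captured: group 1 = 'v'.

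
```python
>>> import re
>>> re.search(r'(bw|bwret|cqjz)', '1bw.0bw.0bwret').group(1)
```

'bw'

`re.search` scans for the first position where the pattern succeeds.
The match spans [1:3] → 'bw'.
Captured: group 1 = 'bw'.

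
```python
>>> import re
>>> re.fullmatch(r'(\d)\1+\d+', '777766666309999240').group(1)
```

The match spans [0:18] → '777766666309999240'.
Captured: group 1 = '7'.

'7'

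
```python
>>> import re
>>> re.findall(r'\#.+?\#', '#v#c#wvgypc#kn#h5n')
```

['#v#', '#wvgypc#']

A non-greedy quantifier consumes as few characters as it can — just enough that the remainder of the pattern still matches from where it stops; whatever follows it matches normally.
Since nothing is captured, `findall` lists the 2 matched substrings directly.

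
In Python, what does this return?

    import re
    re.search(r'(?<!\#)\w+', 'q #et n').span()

(0, 1)

Because the assertion is negative and zero-width, positions next to the forbidden text are skipped.
The match spans [0:1] → 'q'.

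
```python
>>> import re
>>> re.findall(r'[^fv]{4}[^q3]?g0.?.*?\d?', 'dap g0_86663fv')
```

['dap g0_8']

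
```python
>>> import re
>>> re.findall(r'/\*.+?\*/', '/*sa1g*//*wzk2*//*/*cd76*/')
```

['/*sa1g*/', '/*wzk2*/', '/*/*cd76*/']

Lazy quantifiers expand one character at a time until the remainder of the pattern can match.
`findall` yields the raw match text (3 of them) because the pattern has no groups.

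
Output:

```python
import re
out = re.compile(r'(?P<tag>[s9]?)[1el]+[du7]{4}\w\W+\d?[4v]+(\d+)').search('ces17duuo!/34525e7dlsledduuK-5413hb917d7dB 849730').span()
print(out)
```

(2, 16)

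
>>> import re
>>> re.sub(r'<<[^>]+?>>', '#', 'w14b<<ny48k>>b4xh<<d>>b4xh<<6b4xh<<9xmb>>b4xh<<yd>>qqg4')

'w14b#b4xh#b4xh#b4xh#qqg4'

`sub` substitutes '#' at each match site.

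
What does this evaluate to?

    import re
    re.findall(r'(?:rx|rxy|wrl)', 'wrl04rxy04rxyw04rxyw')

Branches in `(...|...)` are attempted left-to-right; the first branch that allows the whole pattern to succeed is taken.
Scanning left to right: at [0:3] → 'wrl'; at [5:7] → 'rx'; at [10:12] → 'rx'; at [16:18] → 'rx'.
Since nothing is captured, `findall` lists the 4 matched substrings directly.

['wrl', 'rx', 'rx', 'rx']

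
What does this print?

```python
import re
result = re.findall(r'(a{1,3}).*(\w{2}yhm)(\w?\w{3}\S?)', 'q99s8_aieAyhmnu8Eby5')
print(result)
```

3 groups means the one result is a tuple of 3 captured strings — 1 here.

[('a', 'eAyhm', 'nu8Eb')]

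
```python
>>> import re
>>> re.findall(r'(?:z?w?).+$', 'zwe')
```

No capturing groups, so `findall` returns the 1 full match string.

['zwe']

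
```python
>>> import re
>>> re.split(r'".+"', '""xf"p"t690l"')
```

Matches to split on: at [0:13] → '""xf"p"t690l"'.
Each match becomes a cut point; 2 segments remain.

['', '']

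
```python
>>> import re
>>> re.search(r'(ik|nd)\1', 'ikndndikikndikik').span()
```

(2, 6)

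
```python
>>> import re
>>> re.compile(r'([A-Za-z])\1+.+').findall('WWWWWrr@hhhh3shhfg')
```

['W']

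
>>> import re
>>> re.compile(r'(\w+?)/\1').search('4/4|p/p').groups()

A backreference is literal: `\1` must see the identical characters the first group matched.
`search` walks the string left to right and returns the first match it finds.
The match spans [0:3] → '4/4'.
Captured: group 1 = '4'.

('4',)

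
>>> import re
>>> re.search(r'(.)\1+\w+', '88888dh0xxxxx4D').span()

(0, 15)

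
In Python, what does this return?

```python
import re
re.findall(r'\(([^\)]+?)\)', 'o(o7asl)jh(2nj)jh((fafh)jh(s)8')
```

`findall` collects group 1 from each match (4 total).

['o7asl', '2nj', '(fafh', 's']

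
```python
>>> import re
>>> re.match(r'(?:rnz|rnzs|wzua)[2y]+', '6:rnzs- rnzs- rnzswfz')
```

None

With `match`, the pattern is implicitly anchored at the beginning.
Here the string doesn't start with a match, so the call returns None.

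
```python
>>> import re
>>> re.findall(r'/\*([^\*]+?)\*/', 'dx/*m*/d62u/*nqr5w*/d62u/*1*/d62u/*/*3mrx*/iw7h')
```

['m', 'nqr5w', '1', '3mrx']

Scanning left to right: at [2:7] match '/*m*/', group 1 = 'm'; at [11:20] match '/*nqr5w*/', group 1 = 'nqr5w'; at [24:29] match '/*1*/', group 1 = '1'; at [35:43] match '/*3mrx*/', group 1 = '3mrx'.
One capturing group, so `findall` returns just the captured substring from each match — 4 in all.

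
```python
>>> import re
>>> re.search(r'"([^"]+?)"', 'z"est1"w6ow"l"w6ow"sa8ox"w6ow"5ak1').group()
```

Unlike `match`, `search` isn't anchored — it looks for the pattern anywhere in the string.
The match spans [1:7] → '"est1"'.
Captured: group 1 = 'est1'.

'"est1"'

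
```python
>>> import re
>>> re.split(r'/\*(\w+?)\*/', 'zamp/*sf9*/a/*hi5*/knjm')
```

The group in the pattern means `split` returns the separators' captures alongside the pieces.

['zamp', 'sf9', 'a', 'hi5', 'knjm']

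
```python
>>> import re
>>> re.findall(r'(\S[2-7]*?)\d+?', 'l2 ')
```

['l']

Pattern: a non-whitespace character, then zero or more of a character in [2-7] (lazy) (captured); then one or more of a digit (lazy).
One capturing group, so `findall` returns just the captured substring from the one match — 1 in all.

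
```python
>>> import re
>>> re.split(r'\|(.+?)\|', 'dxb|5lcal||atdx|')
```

['dxb', '5lcal', '', 'atdx', '']

A `+?`/`*?`/`{m,n}?` starts at its minimum and grows only as far as needed for what follows to match.
Matches to split on: at [3:10] → '|5lcal|'; at [10:16] → '|atdx|'.
With a capturing group present, the delimiter's captured portion is kept in the result list.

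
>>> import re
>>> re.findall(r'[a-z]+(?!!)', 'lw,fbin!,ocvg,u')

['lw', 'fbi', 'ocvg', 'u']

The negative lookaround is zero-width — it rules out positions where the adjacent text would match, without consuming anything.
Matches: at [0:2] → 'lw'; at [3:6] → 'fbi'; at [9:13] → 'ocvg'; at [14:15] → 'u'.
`findall` yields the raw match text (4 of them) because the pattern has no groups.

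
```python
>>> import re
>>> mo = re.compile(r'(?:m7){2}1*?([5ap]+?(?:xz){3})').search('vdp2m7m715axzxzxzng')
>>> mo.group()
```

'm7m715axzxzxz'

This matches the literal 'm7' repeated 2 times, then zero or more of a literal '1' (lazy); then one or more of one of [5ap] (lazy), then the literal 'xz' repeated 3 times (captured).
`search` walks the string left to right and returns the first match it finds.
The match spans [4:17] → 'm7m715axzxzxz'.
Captured: group 1 = '5axzxzxz'.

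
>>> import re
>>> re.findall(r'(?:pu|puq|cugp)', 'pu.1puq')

Alternation tries branches left to right and keeps the first one that lets the overall match succeed at that position.
`findall` yields the raw match text (2 of them) because the pattern has no groups.

['pu', 'pu']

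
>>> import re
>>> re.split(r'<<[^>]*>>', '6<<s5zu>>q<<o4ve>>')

Matches to split on: at [1:9] → '<<s5zu>>'; at [10:18] → '<<o4ve>>'.
Splitting on the pattern gives 3 pieces.

['6', 'q', '']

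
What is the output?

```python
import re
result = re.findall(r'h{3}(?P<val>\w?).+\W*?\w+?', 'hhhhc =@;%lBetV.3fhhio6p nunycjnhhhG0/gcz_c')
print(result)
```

['h']

This matches exactly 3 of a literal 'h'; then optionally a word character (captured as 'val'); then one or more of any character, then zero or more of a non-word character (lazy); then one or more of a word character (lazy).
Matches: at [0:43] match 'hhhhc =@;%lBetV.3fhhio6p nunycjnhhhG0/gcz_c', group 1 = 'h'.
With a single group, `findall` returns only what that group captured — 1 item.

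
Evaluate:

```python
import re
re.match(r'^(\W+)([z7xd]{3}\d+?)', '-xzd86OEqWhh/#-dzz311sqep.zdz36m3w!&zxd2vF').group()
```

`re.match` won't scan ahead — the pattern has to work from the very first character.
The match spans [0:5] → '-xzd8'.

'-xzd8'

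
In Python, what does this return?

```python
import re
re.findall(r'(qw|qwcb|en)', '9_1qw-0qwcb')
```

Branches in `(...|...)` are attempted left-to-right; the first branch that allows the whole pattern to succeed is taken.
Matches: at [3:5] match 'qw', group 1 = 'qw'; at [7:9] match 'qw', group 1 = 'qw'.
One capturing group, so `findall` returns just the captured substring from each match — 2 in all.

['qw', 'qw']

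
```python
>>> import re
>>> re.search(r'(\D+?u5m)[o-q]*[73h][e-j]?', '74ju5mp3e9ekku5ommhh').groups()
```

The match spans [2:9] → 'ju5mp3e'.
Captured: group 1 = 'ju5m'.

('ju5m',)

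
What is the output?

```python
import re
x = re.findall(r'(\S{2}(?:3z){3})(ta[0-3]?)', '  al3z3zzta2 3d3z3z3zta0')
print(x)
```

[('3d3z3z3z', 'ta0')]

This matches exactly 2 of a non-whitespace character, then the literal '3z' repeated 3 times (captured); then the literal 'ta', then optionally a character in [0-3] (captured).
Walking the string: at [13:24] match '3d3z3z3zta0', groups = ('3d3z3z3z', 'ta0').
With 2 capturing groups, `findall` returns a 2-tuple per match.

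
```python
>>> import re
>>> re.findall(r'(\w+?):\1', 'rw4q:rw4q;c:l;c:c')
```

A backreference is literal: `\1` must see the identical characters the first group matched.
Scanning left to right: at [0:9] match 'rw4q:rw4q', group 1 = 'rw4q'; at [14:17] match 'c:c', group 1 = 'c'.
With a single group, `findall` returns only what that group captured — 2 items.

['rw4q', 'c']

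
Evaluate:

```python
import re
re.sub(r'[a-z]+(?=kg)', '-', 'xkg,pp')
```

'-kg,pp'

The lookaround is zero-width — it requires the adjacent text to match without consuming it, so the asserted text isn't part of the match.
Every occurrence is swapped for '-'.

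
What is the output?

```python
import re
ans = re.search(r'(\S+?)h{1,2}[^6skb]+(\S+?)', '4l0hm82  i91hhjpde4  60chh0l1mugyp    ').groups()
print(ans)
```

The match spans [0:22] → '4l0hm82  i91hhjpde4  6'.
Captured: group 1 = '4l0', group 2 = '6'.

('4l0', '6')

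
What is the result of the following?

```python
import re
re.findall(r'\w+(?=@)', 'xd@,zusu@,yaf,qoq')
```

The lookaround is zero-width — it requires the adjacent text to match without consuming it, so the asserted text isn't part of the match.
Matches: at [0:2] → 'xd'; at [4:8] → 'zusu'.
With no groups in the pattern, `findall` gives back each whole match — 2 here.

['xd', 'zusu']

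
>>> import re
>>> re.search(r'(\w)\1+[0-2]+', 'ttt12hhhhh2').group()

`\1` has to match the exact text group 1 already captured.
The match spans [0:5] → 'ttt12'.

'ttt12'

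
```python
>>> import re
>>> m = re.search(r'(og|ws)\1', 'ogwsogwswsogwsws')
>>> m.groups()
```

('ws',)

`\1` has to match the exact text group 1 already captured.
`re.search` tries every starting position until one works.
The match spans [6:10] → 'wsws'.
Captured: group 1 = 'ws'.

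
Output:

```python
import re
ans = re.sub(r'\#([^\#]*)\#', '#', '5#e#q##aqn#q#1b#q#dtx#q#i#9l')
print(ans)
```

5#q#aqn#1b#dtx#i#9l

Each match is replaced by '#'.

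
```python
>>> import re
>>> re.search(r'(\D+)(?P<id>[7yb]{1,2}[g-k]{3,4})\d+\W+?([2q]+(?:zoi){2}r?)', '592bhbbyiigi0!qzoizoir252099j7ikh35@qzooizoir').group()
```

This matches one or more of a non-digit (captured); then 1 to 2 of one of [7yb], then 3 to 4 of a character in [g-k] (captured as 'id'); then one or more of a digit; then one or more of a non-word character (lazy); then one or more of one of [2q], then the literal 'zoi' repeated 2 times, then optionally the literal 'r' (captured).
`re.search` tries every starting position until one works.
The match spans [3:22] → 'bhbbyiigi0!qzoizoir'.
Captured: group 1 = 'bhbb', group 2 = 'yiigi', group 3 = 'qzoizoir'.

'bhbbyiigi0!qzoizoir'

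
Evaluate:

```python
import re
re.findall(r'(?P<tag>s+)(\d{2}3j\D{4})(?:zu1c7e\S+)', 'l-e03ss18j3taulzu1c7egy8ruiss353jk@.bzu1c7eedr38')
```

[('ss', '353jk@.b')]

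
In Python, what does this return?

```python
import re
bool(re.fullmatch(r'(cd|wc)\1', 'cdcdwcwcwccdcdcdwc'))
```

False

`re.fullmatch` requires the pattern to consume the entire string.
Here the pattern can't cover the whole string, so the call returns None, and `bool(None)` is False.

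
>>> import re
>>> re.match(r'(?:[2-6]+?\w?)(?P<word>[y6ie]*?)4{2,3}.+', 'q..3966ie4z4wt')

The pattern matches one or more of a character in [2-6] (lazy), then optionally a word character (non-capturing group); then zero or more of one of [y6ie] (lazy) (captured as 'word'); then 2 to 3 of the literal '4', then one or more of any character.
`re.match` only tries the pattern at the start of the string.
Here position 0 doesn't satisfy it, so the call returns None.

None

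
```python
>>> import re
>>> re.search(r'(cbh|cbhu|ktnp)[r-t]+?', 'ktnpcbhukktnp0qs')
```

None

Here no position works, so the call returns None.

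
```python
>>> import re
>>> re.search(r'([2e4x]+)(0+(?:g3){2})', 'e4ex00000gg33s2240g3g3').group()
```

'2240g3g3'

The pattern matches one or more of one of [2e4x] (captured); then one or more of a literal '0', then the literal 'g3' repeated 2 times (captured).
`search` walks the string left to right and returns the first match it finds.
The match spans [14:22] → '2240g3g3'.
Captured: group 1 = '224', group 2 = '0g3g3'.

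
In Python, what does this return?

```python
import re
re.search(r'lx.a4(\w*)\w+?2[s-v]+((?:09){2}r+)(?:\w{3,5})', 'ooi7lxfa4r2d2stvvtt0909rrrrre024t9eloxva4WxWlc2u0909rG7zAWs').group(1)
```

'r2d2stvvtt0909rrrrre024t9eloxva4WxWl'

The match spans [4:58] → 'lxfa4r2d2stvvtt0909rrrrre024t9eloxva4WxWlc2u0909rG7zAW'.
Captured: group 1 = 'r2d2stvvtt0909rrrrre024t9eloxva4WxWl', group 2 = '0909r'.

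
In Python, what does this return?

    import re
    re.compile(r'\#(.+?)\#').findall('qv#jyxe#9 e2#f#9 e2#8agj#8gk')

Because the quantifier is non-greedy, it stops expanding at the earliest point where the rest of the pattern can succeed.
Walking the string: at [2:8] match '#jyxe#', group 1 = 'jyxe'; at [12:15] match '#f#', group 1 = 'f'; at [19:25] match '#8agj#', group 1 = '8agj'.
One capturing group, so `findall` returns just the captured substring from each match — 3 in all.

['jyxe', 'f', '8agj']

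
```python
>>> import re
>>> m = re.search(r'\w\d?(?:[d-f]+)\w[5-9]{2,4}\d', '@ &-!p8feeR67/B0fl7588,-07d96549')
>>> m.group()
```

'B0fl7588'

This matches a word character, then optionally a digit; then one or more of a character in [d-f] (non-capturing group); then a word character, then 2 to 4 of a character in [5-9], then a digit.
`re.search` tries every starting position until one works.
The match spans [14:22] → 'B0fl7588'.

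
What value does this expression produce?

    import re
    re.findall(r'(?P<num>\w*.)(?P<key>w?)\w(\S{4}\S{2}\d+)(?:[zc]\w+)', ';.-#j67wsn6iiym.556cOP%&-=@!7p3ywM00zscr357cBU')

[('j67wsn6', '', 'iym.556'), ('!', '', 'p3ywM00')]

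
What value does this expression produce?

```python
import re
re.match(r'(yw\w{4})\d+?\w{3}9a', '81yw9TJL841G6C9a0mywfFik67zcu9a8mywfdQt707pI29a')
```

With `match`, the pattern is implicitly anchored at the beginning.
Here the pattern fails at index 0, so the call returns None.

None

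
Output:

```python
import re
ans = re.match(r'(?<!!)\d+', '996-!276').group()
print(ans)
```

`re.match` only tries the pattern at the start of the string.
The match spans [0:3] → '996'.

996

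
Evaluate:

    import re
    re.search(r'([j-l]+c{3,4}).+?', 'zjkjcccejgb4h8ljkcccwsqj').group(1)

The pattern matches one or more of a character in [j-l], then 3 to 4 of the literal 'c' (captured); then one or more of any character (lazy).
A non-greedy quantifier consumes as few characters as it can — just enough that the remainder of the pattern still matches from where it stops; whatever follows it matches normally.
`re.search` scans for the first position where the pattern succeeds.
The match spans [1:8] → 'jkjccce'.
Captured: group 1 = 'jkjccc'.

'jkjccc'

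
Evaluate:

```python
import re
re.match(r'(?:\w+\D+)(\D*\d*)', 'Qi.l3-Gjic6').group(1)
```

'3'

This matches one or more of a word character, then one or more of a non-digit (non-capturing group); then zero or more of a non-digit, then zero or more of a digit (captured).
With `match`, the pattern is implicitly anchored at the beginning.
The match spans [0:5] → 'Qi.l3'.
Captured: group 1 = '3'.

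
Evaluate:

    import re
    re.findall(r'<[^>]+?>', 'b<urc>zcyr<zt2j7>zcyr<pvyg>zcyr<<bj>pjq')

['<urc>', '<zt2j7>', '<pvyg>', '<<bj>']

With no groups in the pattern, `findall` gives back each whole match — 4 here.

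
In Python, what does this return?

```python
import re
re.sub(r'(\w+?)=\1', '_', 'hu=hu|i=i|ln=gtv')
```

'_|_|ln=gtv'

A backreference is literal: `\1` must see the identical characters the first group matched.
Matches: at [0:5] → 'hu=hu'; at [6:9] → 'i=i'.
Each match is replaced by '_'.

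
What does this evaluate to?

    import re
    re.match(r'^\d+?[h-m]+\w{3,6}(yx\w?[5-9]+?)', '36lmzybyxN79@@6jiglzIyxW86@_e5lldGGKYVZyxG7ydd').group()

'36lmzybyxN7'

This matches anchored at the start of the string; then one or more of a digit (lazy), then one or more of a character in [h-m], then 3 to 6 of a word character; then the literal 'yx', then optionally a word character, then one or more of a character in [5-9] (lazy) (captured).
A non-greedy quantifier consumes as few characters as it can — just enough that the remainder of the pattern still matches from where it stops; whatever follows it matches normally.
With `match`, the pattern is implicitly anchored at the beginning.
The match spans [0:11] → '36lmzybyxN7'.
Captured: group 1 = 'yxN7'.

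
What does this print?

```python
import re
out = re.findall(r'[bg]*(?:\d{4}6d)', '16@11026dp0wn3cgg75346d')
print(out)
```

`findall` yields the raw match text (2 of them) because the pattern has no groups.

['11026d', 'gg75346d']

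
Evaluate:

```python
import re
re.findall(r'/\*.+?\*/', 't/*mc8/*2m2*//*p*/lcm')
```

Walking the string: at [1:13] → '/*mc8/*2m2*/'; at [13:18] → '/*p*/'.
With no groups in the pattern, `findall` gives back each whole match — 2 here.

['/*mc8/*2m2*/', '/*p*/']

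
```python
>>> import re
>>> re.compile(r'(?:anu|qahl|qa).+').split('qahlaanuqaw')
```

['', '']

Matches to split on: at [0:11] → 'qahlaanuqaw'.
The string is cut at each match, leaving 2 pieces.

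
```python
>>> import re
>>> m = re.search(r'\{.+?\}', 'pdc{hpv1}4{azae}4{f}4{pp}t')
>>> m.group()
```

A non-greedy quantifier consumes as few characters as it can — just enough that the remainder of the pattern still matches from where it stops; whatever follows it matches normally.
The match spans [3:9] → '{hpv1}'.

'{hpv1}'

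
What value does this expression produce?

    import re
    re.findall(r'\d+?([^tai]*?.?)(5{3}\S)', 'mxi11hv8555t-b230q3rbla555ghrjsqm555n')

[('1hv8', '555t'), ('30q3rbla', '555g')]

Pattern: one or more of a digit (lazy); then zero or more of any character except [tai] (lazy), then optionally any character (captured); then exactly 3 of the literal '5', then a non-whitespace character (captured).
Walking the string: at [3:12] match '11hv8555t', groups = ('1hv8', '555t'); at [14:27] match '230q3rbla555g', groups = ('30q3rbla', '555g').
`findall` packs the 2 group values into a tuple for every match.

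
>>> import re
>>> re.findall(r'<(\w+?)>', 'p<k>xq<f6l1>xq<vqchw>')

Scanning left to right: at [1:4] match '<k>', group 1 = 'k'; at [6:12] match '<f6l1>', group 1 = 'f6l1'; at [14:21] match '<vqchw>', group 1 = 'vqchw'.
One capturing group, so `findall` returns just the captured substring from each match — 3 in all.

['k', 'f6l1', 'vqchw']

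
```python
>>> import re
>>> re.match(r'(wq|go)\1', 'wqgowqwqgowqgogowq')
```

`\1` has to match the exact text group 1 already captured.
`re.match` only tries the pattern at the start of the string.
Here position 0 doesn't satisfy it, so the call returns None.

None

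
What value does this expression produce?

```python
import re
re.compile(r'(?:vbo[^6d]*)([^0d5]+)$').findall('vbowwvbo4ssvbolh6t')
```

['6t']

Pattern: the literal 'vbo', then zero or more of any character except [6d] (non-capturing group); then one or more of any character except [0d5] (captured); then anchored at the end.
Walking the string: at [0:18] match 'vbowwvbo4ssvbolh6t', group 1 = '6t'.
With a single group, `findall` returns only what that group captured — 1 item.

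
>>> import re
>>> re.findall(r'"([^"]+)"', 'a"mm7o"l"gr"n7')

['mm7o', 'gr']

With a single group, `findall` returns only what that group captured — 2 items.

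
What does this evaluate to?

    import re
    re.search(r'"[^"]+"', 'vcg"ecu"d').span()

(3, 8)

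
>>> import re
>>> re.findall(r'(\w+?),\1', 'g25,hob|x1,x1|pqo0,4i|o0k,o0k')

A backreference is literal: `\1` must see the identical characters the first group matched.
Because there's exactly one group, `findall` drops the full match and keeps group 1 from each hit.

['x1', 'o0k']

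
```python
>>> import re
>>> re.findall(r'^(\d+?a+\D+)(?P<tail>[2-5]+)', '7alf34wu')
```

Pattern: anchored at the start of the string; then one or more of a digit (lazy), then one or more of the literal 'a', then one or more of a non-digit (captured); then one or more of a character in [2-5] (captured as 'tail').
With 2 capturing groups, `findall` returns a 2-tuple per match.

[('7alf', '34')]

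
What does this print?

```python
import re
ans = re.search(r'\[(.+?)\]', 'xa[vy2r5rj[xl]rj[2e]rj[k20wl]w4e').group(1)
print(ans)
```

vy2r5rj[xl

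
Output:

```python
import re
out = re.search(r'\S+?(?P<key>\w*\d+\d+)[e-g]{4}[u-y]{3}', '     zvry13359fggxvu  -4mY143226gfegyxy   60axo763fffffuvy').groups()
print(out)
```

('4mY143226',)

Pattern: one or more of a non-whitespace character (lazy); then zero or more of a word character, then one or more of a digit, then one or more of a digit (captured as 'key'); then exactly 4 of a character in [e-g], then exactly 3 of a character in [u-y].
With the lazy modifier that quantifier settles for the fewest repetitions that let the rest of the pattern succeed (the atoms after it are unaffected and can still be greedy).
Unlike `match`, `search` isn't anchored — it looks for the pattern anywhere in the string.
The match spans [22:39] → '-4mY143226gfegyxy'.
Captured: group 1 = '4mY143226'.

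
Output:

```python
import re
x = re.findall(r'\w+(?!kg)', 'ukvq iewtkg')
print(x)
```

A negative assertion filters positions out without eating any characters.
Scanning left to right: at [0:4] → 'ukvq'; at [5:11] → 'iewtkg'.
With no groups in the pattern, `findall` gives back each whole match — 2 here.

['ukvq', 'iewtkg']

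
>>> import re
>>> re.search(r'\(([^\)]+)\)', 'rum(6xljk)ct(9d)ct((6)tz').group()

'(6xljk)'

The match spans [3:10] → '(6xljk)'.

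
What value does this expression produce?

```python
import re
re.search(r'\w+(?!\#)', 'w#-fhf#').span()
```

(3, 5)

The negative lookaround is zero-width — it rules out positions where the adjacent text would match, without consuming anything.
The match spans [3:5] → 'fh'.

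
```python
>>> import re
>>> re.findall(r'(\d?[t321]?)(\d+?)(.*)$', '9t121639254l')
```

[('9t', '1', '21639254l')]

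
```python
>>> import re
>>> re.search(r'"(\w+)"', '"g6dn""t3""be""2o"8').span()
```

(0, 6)

The match spans [0:6] → '"g6dn"'.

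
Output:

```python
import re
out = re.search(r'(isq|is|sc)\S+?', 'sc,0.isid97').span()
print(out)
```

(0, 3)

Unlike `match`, `search` isn't anchored — it looks for the pattern anywhere in the string.
The match spans [0:3] → 'sc,'.
Captured: group 1 = 'sc'.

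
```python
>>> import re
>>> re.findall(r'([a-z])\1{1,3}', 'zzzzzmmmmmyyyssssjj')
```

['z', 'm', 'y', 's', 'j']

After group 1 captures some text, `\1` only succeeds where that same text appears again.
Walking the string: at [0:4] match 'zzzz', group 1 = 'z'; at [5:9] match 'mmmm', group 1 = 'm'; at [10:13] match 'yyy', group 1 = 'y'; at [13:17] match 'ssss', group 1 = 's'; at [17:19] match 'jj', group 1 = 'j'.
With a single group, `findall` returns only what that group captured — 5 items.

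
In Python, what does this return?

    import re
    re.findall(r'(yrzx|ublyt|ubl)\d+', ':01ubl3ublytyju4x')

['ubl']

Because there's exactly one group, `findall` drops the full match and keeps group 1 from the one hit.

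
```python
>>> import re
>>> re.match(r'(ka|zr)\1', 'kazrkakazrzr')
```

With `match`, the pattern is implicitly anchored at the beginning.
Here the string doesn't start with a match, so the call returns None.

None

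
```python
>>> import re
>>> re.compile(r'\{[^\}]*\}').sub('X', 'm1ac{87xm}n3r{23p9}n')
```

'm1acXn3rXn'

Matches: at [4:10] → '{87xm}'; at [13:19] → '{23p9}'.
`sub` substitutes 'X' at each match site.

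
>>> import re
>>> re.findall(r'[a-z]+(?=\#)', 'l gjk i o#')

The positive lookaround only admits positions where the adjacent text matches; those characters stay outside the span.
`findall` yields the raw match text (1 of them) because the pattern has no groups.

['o']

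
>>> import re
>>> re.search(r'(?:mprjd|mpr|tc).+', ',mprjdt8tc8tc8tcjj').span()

(1, 18)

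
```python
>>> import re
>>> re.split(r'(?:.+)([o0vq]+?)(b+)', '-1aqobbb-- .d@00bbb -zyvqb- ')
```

Because the pattern has a capturing group, `split` also inserts each captured text between the pieces.

['', 'q', 'b', '- ']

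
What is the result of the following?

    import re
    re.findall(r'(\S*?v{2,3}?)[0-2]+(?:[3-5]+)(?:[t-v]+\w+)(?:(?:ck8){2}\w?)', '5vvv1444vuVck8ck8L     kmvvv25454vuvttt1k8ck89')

['5vvv']

Because there's exactly one group, `findall` drops the full match and keeps group 1 from the one hit.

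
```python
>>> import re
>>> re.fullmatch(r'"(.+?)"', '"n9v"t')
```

None

`re.fullmatch` is like wrapping the pattern in `^…$` (in single-line mode).
Here the string isn't matched end-to-end, so the call returns None.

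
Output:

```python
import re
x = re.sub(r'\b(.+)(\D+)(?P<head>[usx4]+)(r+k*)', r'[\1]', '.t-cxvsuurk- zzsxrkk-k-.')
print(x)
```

`\1` in the replacement pulls in group 1's text for each match.

.[t-cxvsuurk- zz]-k-.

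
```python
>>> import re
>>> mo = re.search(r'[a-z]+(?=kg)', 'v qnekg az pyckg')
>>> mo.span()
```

Lookahead/lookbehind check context without consuming it, so the matched span excludes the asserted characters.
`re.search` tries every starting position until one works.
The match spans [2:5] → 'qne'.

(2, 5)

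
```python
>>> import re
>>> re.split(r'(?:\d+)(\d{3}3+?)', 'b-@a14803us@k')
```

['b-@a', '4803', 'us@k']

Pattern: one or more of a digit (non-capturing group); then exactly 3 of a digit, then one or more of the literal '3' (lazy) (captured).
Matches to split on: at [4:9] → '14803'.
Because the pattern has a capturing group, `split` also inserts each captured text between the pieces.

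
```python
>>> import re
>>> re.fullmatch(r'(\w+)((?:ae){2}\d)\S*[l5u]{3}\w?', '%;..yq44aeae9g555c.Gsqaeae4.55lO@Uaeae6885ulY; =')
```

None

The pattern matches one or more of a word character (captured); then the literal 'ae' repeated 2 times, then a digit (captured); then zero or more of a non-whitespace character, then exactly 3 of one of [l5u], then optionally a word character.
For `fullmatch`, every character of the input must be accounted for by the pattern.
Here the pattern can't cover the whole string, so the call returns None.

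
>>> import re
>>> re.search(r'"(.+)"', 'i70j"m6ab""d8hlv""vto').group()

The match spans [4:18] → '"m6ab""d8hlv""'.

'"m6ab""d8hlv""'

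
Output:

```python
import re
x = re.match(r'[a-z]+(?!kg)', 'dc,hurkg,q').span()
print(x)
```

(0, 2)

A negative assertion filters positions out without eating any characters.
`re.match` won't scan ahead — the pattern has to work from the very first character.
The match spans [0:2] → 'dc'.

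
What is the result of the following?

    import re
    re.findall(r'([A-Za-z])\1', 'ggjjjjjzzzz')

A backreference is literal: `\1` must see the identical characters the first group matched.
Scanning left to right: at [0:2] match 'gg', group 1 = 'g'; at [2:4] match 'jj', group 1 = 'j'; at [4:6] match 'jj', group 1 = 'j'; at [7:9] match 'zz', group 1 = 'z'; at [9:11] match 'zz', group 1 = 'z'.
One capturing group, so `findall` returns just the captured substring from each match — 5 in all.

['g', 'j', 'j', 'z', 'z']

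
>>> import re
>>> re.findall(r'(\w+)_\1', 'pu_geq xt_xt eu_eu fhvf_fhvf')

After group 1 captures some text, `\1` only succeeds where that same text appears again.
Matches: at [7:12] match 'xt_xt', group 1 = 'xt'; at [13:18] match 'eu_eu', group 1 = 'eu'; at [19:28] match 'fhvf_fhvf', group 1 = 'fhvf'.
One capturing group, so `findall` returns just the captured substring from each match — 3 in all.

['xt', 'eu', 'fhvf']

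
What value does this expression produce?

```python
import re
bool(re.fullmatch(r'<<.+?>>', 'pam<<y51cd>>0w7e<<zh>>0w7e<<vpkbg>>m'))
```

False

`fullmatch` succeeds only if the pattern covers the string from start to end.
Here the pattern can't cover the whole string, so the call returns None, and `bool(None)` is False.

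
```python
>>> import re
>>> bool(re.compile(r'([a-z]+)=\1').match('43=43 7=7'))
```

False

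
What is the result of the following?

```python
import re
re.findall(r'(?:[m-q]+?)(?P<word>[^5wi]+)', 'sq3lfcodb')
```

Pattern: one or more of a character in [m-q] (lazy) (non-capturing group); then one or more of any character except [5wi] (captured as 'word').
Scanning left to right: at [1:9] match 'q3lfcodb', group 1 = '3lfcodb'.
One capturing group, so `findall` returns just the captured substring from the one match — 1 in all.

['3lfcodb']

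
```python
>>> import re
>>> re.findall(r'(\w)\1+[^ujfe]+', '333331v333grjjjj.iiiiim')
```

`\1` has to match the exact text group 1 already captured.
Matches: at [0:12] match '333331v333gr', group 1 = '3'; at [12:23] match 'jjjj.iiiiim', group 1 = 'j'.
Because there's exactly one group, `findall` drops the full match and keeps group 1 from each hit.

['3', 'j']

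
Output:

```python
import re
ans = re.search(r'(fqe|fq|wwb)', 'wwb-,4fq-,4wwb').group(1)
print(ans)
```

wwb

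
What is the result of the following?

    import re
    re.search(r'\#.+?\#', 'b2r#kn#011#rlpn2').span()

(3, 7)

`search` walks the string left to right and returns the first match it finds.
The match spans [3:7] → '#kn#'.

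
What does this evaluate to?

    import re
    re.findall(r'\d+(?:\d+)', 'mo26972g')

Pattern: one or more of a digit; then one or more of a digit (non-capturing group).
With no groups in the pattern, `findall` gives back each whole match — 1 here.

['26972']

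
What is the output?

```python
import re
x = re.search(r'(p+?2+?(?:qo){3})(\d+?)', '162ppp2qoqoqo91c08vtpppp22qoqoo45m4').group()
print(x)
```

This matches one or more of the literal 'p' (lazy), then one or more of a literal '2' (lazy), then the literal 'qo' repeated 3 times (captured); then one or more of a digit (lazy) (captured).
Lazy quantifiers expand one character at a time until the remainder of the pattern can match.
`re.search` tries every starting position until one works.
The match spans [3:14] → 'ppp2qoqoqo9'.
Captured: group 1 = 'ppp2qoqoqo', group 2 = '9'.

ppp2qoqoqo9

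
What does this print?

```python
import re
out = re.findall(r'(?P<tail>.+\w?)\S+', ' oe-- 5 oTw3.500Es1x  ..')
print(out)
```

The pattern matches one or more of any character, then optionally a word character (captured as 'tail'); then one or more of a non-whitespace character.
One capturing group, so `findall` returns just the captured substring from the one match — 1 in all.

[' oe-- 5 oTw3.500Es1x  .']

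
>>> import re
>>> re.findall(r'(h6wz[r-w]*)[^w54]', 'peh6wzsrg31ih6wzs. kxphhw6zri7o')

['h6wzsr', 'h6wzs']

Pattern: the literal 'h6', then the literal 'wz', then zero or more of a character in [r-w] (captured); then any character except [w54].
Walking the string: at [2:9] match 'h6wzsrg', group 1 = 'h6wzsr'; at [12:18] match 'h6wzs.', group 1 = 'h6wzs'.
One capturing group, so `findall` returns just the captured substring from each match — 2 in all.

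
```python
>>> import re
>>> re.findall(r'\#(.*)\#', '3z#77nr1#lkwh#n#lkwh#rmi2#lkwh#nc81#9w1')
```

['77nr1#lkwh#n#lkwh#rmi2#lkwh#nc81']

Matches: at [2:36] match '#77nr1#lkwh#n#lkwh#rmi2#lkwh#nc81#', group 1 = '77nr1#lkwh#n#lkwh#rmi2#lkwh#nc81'.
One capturing group, so `findall` returns just the captured substring from the one match — 1 in all.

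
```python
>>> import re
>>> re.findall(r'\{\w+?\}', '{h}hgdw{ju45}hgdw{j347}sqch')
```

['{h}', '{ju45}', '{j347}']

`findall` yields the raw match text (3 of them) because the pattern has no groups.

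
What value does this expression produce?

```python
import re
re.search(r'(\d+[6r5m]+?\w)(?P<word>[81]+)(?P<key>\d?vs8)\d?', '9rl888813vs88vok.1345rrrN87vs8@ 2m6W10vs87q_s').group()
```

'9rl888813vs88'

This matches one or more of a digit, then one or more of one of [6r5m] (lazy), then a word character (captured); then one or more of one of [81] (captured as 'word'); then optionally a digit, then the literal 'vs8' (captured as 'key'); then optionally a digit.
`re.search` tries every starting position until one works.
The match spans [0:13] → '9rl888813vs88'.
Captured: group 1 = '9rl', group 2 = '88881', group 3 = '3vs8'.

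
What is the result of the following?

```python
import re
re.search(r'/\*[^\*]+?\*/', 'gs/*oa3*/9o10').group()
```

`search` walks the string left to right and returns the first match it finds.
The match spans [2:9] → '/*oa3*/'.

'/*oa3*/'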